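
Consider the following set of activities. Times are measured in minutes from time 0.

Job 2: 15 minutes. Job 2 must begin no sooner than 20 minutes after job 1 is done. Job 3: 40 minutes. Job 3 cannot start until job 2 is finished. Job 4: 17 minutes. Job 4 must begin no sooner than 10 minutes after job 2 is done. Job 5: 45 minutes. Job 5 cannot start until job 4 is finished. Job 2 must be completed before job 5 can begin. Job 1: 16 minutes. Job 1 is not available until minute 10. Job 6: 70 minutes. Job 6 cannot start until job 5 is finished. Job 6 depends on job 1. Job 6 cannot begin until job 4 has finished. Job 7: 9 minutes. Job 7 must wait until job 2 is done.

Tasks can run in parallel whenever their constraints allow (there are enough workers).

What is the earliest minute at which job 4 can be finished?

Job 1 waits on its own release at minute 10, so it starts at minute 10 and finishes at 10 + 16 = minute 26.
After job 1 (finishes minute 26, plus 20-minute gap → minute 46), job 2 can start at minute 46 and finishes at minute 61.
Job 4 cannot begin until job 2 (finishes minute 61, plus 10-minute gap → minute 71). It runs from minute 71 to 71 + 17 = minute 88.

88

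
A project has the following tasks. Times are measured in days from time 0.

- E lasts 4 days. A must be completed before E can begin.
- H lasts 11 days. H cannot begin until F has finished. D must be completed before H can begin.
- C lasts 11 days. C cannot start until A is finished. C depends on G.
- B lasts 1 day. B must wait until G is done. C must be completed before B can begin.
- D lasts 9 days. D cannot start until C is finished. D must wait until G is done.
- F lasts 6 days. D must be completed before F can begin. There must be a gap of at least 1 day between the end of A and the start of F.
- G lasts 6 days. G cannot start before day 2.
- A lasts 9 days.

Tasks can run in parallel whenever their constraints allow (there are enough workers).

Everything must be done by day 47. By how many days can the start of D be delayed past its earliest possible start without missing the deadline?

1

G waits on its own release at day 2, so it starts at day 2 and finishes at 2 + 6 = day 8.
A has no prerequisites, so it starts at day 0 and finishes at day 9.
C has to wait for A (finishes day 9); G (finishes day 8). The latest of these is day 9, so C runs day 9 to 9 + 11 = day 20.
D needs all of C (finishes day 20); G (finishes day 8). That puts its earliest start at day 20; it finishes at 20 + 9 = day 29.

Working backward from the deadline:
H must finish by day 47; it takes 11 days, so it must start by 47 − 11 = day 36.
F feeds into H (must start by day 36); so F must finish by day 36 and therefore start by day 30.
D must finish in time for F (must start by day 30); H (must start by day 36). The tightest is day 30, so D must start by 30 − 9 = day 21.
So D can start as early as day 20 and as late as day 21, giving 21 − 20 = 1 day of slack.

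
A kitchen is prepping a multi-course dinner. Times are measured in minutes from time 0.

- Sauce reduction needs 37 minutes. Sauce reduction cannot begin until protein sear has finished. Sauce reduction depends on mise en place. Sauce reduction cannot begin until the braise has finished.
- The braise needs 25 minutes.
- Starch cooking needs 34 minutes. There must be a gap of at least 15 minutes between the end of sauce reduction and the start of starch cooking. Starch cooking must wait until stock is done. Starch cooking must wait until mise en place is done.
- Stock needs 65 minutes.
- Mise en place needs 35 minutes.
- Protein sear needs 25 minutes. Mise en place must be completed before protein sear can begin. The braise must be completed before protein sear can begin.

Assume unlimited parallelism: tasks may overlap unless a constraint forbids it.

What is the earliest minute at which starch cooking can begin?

112

The braise has no prerequisites, so it starts at minute 0 and finishes at minute 25.
Nothing blocks stock, so it runs from minute 0 to minute 65.
Mise en place can start immediately at minute 0; it finishes at minute 35.
Protein sear has to wait for mise en place (finishes minute 35); the braise (finishes minute 25). The latest of these is minute 35, so protein sear runs minute 35 to 35 + 25 = minute 60.
Sauce reduction cannot start until protein sear (finishes minute 60); mise en place (finishes minute 35); the braise (finishes minute 25). The controlling bound is minute 60, so sauce reduction finishes at 60 + 37 = minute 97.
Starch cooking waits on sauce reduction (finishes minute 97, plus 15-minute gap → minute 112); stock (finishes minute 65); mise en place (finishes minute 35). The latest of these is minute 112, which is the earliest starch cooking can start.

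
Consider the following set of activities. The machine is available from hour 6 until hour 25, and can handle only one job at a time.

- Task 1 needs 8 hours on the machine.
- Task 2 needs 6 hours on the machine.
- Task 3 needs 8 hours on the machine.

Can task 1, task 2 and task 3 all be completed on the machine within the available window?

The machine window is 25 − 6 = 19 hours.
Running back to back, the jobs need 8 + 6 + 8 = 22 hours on the machine.
Since 22 > 19, they cannot all fit.

No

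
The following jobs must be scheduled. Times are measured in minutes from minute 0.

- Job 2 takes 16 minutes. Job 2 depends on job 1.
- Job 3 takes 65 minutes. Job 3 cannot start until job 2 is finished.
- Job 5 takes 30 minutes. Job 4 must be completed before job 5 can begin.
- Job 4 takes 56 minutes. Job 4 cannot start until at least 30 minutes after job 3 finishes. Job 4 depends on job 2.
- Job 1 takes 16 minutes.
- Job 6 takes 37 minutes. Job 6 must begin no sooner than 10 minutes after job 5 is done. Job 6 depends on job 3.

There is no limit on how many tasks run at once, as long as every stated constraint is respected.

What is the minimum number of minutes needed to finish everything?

Job 1 has no prerequisites, so it starts at minute 0 and finishes at minute 16.
Job 2 cannot begin until job 1 (finishes minute 16). It runs from minute 16 to 16 + 16 = minute 32.
Job 3 cannot begin until job 2 (finishes minute 32). It runs from minute 32 to 32 + 65 = minute 97.
For job 4: job 3 (finishes minute 97, plus 30-minute gap → minute 127); job 2 (finishes minute 32). Taking the maximum gives a start of minute 127, and it finishes at 127 + 56 = minute 183.
Job 5 cannot begin until job 4 (finishes minute 183). It runs from minute 183 to 183 + 30 = minute 213.
Job 6 needs all of job 5 (finishes minute 213, plus 10-minute gap → minute 223); job 3 (finishes minute 97). That puts its earliest start at minute 223; it finishes at 223 + 37 = minute 260.
All tasks are finished once the last one completes. Finish times: Job 1 at 16, Job 2 at 32, Job 3 at 97, Job 4 at 183, Job 5 at 213, Job 6 at 260. The latest is minute 260.

260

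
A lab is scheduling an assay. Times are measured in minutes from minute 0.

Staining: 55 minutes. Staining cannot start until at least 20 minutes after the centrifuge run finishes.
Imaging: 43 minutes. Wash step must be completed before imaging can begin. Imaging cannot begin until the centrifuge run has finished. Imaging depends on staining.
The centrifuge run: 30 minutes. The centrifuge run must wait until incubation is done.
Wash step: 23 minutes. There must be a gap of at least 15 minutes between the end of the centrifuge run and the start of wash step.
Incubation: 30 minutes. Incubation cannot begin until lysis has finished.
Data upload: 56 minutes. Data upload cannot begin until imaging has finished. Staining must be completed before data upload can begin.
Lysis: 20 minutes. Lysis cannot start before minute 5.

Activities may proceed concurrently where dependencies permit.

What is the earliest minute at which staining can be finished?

160

Lysis waits on its own release at minute 5, so it starts at minute 5 and finishes at 5 + 20 = minute 25.
Incubation waits on lysis (finishes minute 25), so it starts at minute 25 and finishes at 25 + 30 = minute 55.
After incubation (finishes minute 55), the centrifuge run can start at minute 55 and finishes at minute 85.
After the centrifuge run (finishes minute 85, plus 20-minute gap → minute 105), staining can start at minute 105 and finishes at minute 160.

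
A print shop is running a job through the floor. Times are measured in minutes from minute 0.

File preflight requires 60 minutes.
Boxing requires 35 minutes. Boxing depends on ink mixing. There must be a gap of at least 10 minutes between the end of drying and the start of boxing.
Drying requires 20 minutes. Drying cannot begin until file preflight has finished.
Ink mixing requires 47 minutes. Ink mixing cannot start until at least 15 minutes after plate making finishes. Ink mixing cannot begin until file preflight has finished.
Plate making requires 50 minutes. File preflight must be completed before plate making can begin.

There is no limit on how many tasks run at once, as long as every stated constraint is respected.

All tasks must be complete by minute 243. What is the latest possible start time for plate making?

To finish by minute 243, boxing (duration 35) must start no later than minute 208.
Ink mixing has to be done before boxing (must start by minute 208). That means finishing by minute 208, i.e. starting by 208 − 47 = minute 161.
Plate making feeds into ink mixing (must start by minute 161, minus 15-minute gap → minute 146); so plate making must finish by minute 146 and therefore start by minute 96.

96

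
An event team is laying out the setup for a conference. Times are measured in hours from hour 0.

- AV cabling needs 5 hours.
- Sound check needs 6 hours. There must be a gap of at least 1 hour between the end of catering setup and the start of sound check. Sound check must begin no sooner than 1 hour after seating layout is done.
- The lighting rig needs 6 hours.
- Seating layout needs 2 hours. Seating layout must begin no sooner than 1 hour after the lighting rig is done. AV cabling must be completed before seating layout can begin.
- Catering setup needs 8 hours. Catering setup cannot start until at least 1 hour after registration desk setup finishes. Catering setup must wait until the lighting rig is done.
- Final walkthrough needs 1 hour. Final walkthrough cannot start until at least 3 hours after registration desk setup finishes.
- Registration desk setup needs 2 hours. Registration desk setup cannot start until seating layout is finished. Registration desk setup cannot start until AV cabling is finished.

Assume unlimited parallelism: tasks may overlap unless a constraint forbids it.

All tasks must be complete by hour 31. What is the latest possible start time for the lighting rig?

Sound check has no dependents, so it just needs to finish by hour 31. Starting by 31 − 6 = hour 25 achieves that.
Catering setup has to be done before sound check (must start by hour 25, minus 1-hour gap → hour 24). That means finishing by hour 24, i.e. starting by 24 − 8 = hour 16.
Final walkthrough must finish by hour 31; it takes 1 hour, so it must start by 31 − 1 = hour 30.
For registration desk setup: catering setup (must start by hour 16, minus 1-hour gap → hour 15); final walkthrough (must start by hour 30, minus 3-hour gap → hour 27). The most restrictive is hour 15; with a 2-hour duration, registration desk setup must start by hour 13.
For seating layout: registration desk setup (must start by hour 13); sound check (must start by hour 25, minus 1-hour gap → hour 24). The most restrictive is hour 13; with a 2-hour duration, seating layout must start by hour 11.
The lighting rig must finish in time for seating layout (must start by hour 11, minus 1-hour gap → hour 10); catering setup (must start by hour 16). The tightest is hour 10, so the lighting rig must start by 10 − 6 = hour 4.

4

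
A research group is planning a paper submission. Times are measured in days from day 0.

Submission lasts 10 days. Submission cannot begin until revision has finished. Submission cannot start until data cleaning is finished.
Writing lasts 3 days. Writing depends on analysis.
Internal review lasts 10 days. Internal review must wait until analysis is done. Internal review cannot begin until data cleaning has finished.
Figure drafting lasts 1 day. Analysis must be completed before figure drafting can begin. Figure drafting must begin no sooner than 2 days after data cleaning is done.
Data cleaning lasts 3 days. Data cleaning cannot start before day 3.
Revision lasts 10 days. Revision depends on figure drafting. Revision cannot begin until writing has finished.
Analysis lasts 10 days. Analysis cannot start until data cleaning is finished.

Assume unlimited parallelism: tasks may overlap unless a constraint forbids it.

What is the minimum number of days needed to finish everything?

39

Data cleaning waits on its own release at day 3, so it starts at day 3 and finishes at 3 + 3 = day 6.
After data cleaning (finishes day 6), analysis can start at day 6 and finishes at day 16.
For internal review: analysis (finishes day 16); data cleaning (finishes day 6). Taking the maximum gives a start of day 16, and it finishes at 16 + 10 = day 26.
After analysis (finishes day 16), writing can start at day 16 and finishes at day 19.
For figure drafting: analysis (finishes day 16); data cleaning (finishes day 6, plus 2-day gap → day 8). Taking the maximum gives a start of day 16, and it finishes at 16 + 1 = day 17.
Revision needs all of figure drafting (finishes day 17); writing (finishes day 19). That puts its earliest start at day 19; it finishes at 19 + 10 = day 29.
Submission cannot start until revision (finishes day 29); data cleaning (finishes day 6). The controlling bound is day 29, so submission finishes at 29 + 10 = day 39.
All tasks are finished once the last one completes. Finish times: Data cleaning at 6, Analysis at 16, Figure drafting at 17, Writing at 19, Internal review at 26, Revision at 29, Submission at 39. The latest is day 39.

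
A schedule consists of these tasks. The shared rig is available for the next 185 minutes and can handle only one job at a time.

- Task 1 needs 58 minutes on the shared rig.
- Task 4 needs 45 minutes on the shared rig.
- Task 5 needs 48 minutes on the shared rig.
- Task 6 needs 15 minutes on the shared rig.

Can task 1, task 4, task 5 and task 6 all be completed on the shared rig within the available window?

Yes

Running back to back, the jobs need 58 + 45 + 48 + 15 = 166 minutes on the shared rig.
Since 166 ≤ 185, they fit within the window.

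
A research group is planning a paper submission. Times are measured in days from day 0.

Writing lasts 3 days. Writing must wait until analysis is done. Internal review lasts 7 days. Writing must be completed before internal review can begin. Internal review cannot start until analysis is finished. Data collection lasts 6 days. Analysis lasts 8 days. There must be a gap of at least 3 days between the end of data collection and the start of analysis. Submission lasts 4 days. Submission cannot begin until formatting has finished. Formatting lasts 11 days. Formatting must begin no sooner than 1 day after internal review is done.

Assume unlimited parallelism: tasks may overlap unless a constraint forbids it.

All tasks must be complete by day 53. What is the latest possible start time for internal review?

30

To finish by day 53, submission (duration 4) must start no later than day 49.
Formatting has to be done before submission (must start by day 49). That means finishing by day 49, i.e. starting by 49 − 11 = day 38.
Internal review must finish before formatting (must start by day 38, minus 1-day gap → day 37). With a 7-day duration, internal review must start by 37 − 7 = day 30.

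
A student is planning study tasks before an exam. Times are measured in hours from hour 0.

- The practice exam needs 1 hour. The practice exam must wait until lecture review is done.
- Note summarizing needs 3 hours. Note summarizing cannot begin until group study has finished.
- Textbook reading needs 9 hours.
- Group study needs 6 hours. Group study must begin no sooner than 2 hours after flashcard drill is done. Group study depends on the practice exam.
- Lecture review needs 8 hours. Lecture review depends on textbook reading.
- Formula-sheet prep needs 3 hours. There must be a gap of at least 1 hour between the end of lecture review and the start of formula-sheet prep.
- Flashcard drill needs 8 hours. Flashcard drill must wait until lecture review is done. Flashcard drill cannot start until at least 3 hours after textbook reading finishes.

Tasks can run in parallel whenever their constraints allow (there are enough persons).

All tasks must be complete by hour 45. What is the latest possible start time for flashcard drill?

To finish by hour 45, note summarizing (duration 3) must start no later than hour 42.
Group study has to be done before note summarizing (must start by hour 42). That means finishing by hour 42, i.e. starting by 42 − 6 = hour 36.
Flashcard drill must finish before group study (must start by hour 36, minus 2-hour gap → hour 34). With an 8-hour duration, flashcard drill must start by 34 − 8 = hour 26.

26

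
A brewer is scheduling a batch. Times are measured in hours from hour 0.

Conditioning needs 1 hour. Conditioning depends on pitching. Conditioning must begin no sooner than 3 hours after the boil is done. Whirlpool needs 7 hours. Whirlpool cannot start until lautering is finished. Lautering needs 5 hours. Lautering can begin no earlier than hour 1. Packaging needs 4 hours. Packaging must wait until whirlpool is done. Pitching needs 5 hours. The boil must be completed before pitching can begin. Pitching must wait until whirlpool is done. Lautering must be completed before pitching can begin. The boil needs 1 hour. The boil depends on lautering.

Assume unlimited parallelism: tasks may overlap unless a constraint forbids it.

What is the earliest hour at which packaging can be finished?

Lautering cannot begin until its own release at hour 1. It runs from hour 1 to 1 + 5 = hour 6.
After lautering (finishes hour 6), whirlpool can start at hour 6 and finishes at hour 13.
Packaging waits on whirlpool (finishes hour 13), so it starts at hour 13 and finishes at 13 + 4 = hour 17.

17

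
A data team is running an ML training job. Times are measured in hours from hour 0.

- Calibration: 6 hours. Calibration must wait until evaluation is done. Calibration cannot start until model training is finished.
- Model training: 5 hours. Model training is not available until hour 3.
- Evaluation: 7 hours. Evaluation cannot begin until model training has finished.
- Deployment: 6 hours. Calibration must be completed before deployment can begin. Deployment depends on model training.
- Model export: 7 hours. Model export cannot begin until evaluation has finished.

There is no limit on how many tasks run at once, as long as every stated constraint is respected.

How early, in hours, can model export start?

After its own release at hour 3, model training can start at hour 3 and finishes at hour 8.
Evaluation waits on model training (finishes hour 8), so it starts at hour 8 and finishes at 8 + 7 = hour 15.
Model export waits on evaluation (finishes hour 15), so the earliest it can start is hour 15.

15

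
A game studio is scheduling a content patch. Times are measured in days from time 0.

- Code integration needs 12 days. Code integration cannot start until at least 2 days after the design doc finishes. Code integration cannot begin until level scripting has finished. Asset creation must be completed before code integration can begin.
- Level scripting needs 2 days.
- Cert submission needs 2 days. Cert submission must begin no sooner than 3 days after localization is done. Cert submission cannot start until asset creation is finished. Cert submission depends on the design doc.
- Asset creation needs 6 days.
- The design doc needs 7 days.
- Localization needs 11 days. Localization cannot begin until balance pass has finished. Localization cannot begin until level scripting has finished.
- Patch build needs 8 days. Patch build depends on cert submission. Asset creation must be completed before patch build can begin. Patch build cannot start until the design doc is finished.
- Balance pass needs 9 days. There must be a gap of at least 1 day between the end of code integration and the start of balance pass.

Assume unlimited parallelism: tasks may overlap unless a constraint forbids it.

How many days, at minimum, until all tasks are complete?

55

Nothing blocks level scripting, so it runs from day 0 to day 2.
Asset creation can start immediately at day 0; it finishes at day 6.
Nothing blocks the design doc, so it runs from day 0 to day 7.
Code integration has to wait for the design doc (finishes day 7, plus 2-day gap → day 9); level scripting (finishes day 2); asset creation (finishes day 6). The latest of these is day 9, so code integration runs day 9 to 9 + 12 = day 21.
After code integration (finishes day 21, plus 1-day gap → day 22), balance pass can start at day 22 and finishes at day 31.
Localization needs all of balance pass (finishes day 31); level scripting (finishes day 2). That puts its earliest start at day 31; it finishes at 31 + 11 = day 42.
Cert submission has to wait for localization (finishes day 42, plus 3-day gap → day 45); asset creation (finishes day 6); the design doc (finishes day 7). The latest of these is day 45, so cert submission runs day 45 to 45 + 2 = day 47.
Patch build has to wait for cert submission (finishes day 47); asset creation (finishes day 6); the design doc (finishes day 7). The latest of these is day 47, so patch build runs day 47 to 47 + 8 = day 55.
All tasks are finished once the last one completes. Finish times: The design doc at 7, Asset creation at 6, Level scripting at 2, Code integration at 21, Balance pass at 31, Localization at 42, Cert submission at 47, Patch build at 55. The latest is day 55.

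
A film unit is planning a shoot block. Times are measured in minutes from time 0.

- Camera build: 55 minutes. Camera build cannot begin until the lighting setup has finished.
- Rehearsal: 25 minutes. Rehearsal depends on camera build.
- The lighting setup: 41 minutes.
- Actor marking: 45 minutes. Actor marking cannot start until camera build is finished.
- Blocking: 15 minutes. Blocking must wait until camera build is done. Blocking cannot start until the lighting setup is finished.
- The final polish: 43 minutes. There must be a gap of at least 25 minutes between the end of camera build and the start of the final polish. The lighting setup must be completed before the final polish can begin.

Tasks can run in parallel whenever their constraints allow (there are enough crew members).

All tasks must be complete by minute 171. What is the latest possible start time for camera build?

48

Nothing follows blocking; the deadline of minute 171 is its only limit. It must start by 171 − 15 = minute 156.
Actor marking has no dependents, so it just needs to finish by minute 171. Starting by 171 − 45 = minute 126 achieves that.
Rehearsal has no dependents, so it just needs to finish by minute 171. Starting by 171 − 25 = minute 146 achieves that.
The final polish has no dependents, so it just needs to finish by minute 171. Starting by 171 − 43 = minute 128 achieves that.
Camera build must finish in time for blocking (must start by minute 156); actor marking (must start by minute 126); rehearsal (must start by minute 146); the final polish (must start by minute 128, minus 25-minute gap → minute 103). The tightest is minute 103, so camera build must start by 103 − 55 = minute 48.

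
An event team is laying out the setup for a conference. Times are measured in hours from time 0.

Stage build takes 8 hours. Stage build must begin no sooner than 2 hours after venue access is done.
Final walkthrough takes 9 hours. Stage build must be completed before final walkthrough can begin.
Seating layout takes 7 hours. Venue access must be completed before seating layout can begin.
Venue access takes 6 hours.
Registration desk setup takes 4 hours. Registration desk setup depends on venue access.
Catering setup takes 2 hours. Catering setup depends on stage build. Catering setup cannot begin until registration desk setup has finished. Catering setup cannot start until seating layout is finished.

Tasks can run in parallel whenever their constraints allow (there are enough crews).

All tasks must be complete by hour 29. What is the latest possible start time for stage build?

Nothing follows catering setup; the deadline of hour 29 is its only limit. It must start by 29 − 2 = hour 27.
Nothing follows final walkthrough; the deadline of hour 29 is its only limit. It must start by 29 − 9 = hour 20.
For stage build: catering setup (must start by hour 27); final walkthrough (must start by hour 20). The most restrictive is hour 20; with an 8-hour duration, stage build must start by hour 12.

12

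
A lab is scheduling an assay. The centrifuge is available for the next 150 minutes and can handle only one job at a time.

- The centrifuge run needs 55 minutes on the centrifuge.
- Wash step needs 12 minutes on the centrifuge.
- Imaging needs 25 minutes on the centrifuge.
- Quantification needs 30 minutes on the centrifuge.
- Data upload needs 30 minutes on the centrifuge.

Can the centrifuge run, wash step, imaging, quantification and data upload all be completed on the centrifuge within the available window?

Running back to back, the jobs need 55 + 12 + 25 + 30 + 30 = 152 minutes on the centrifuge.
Since 152 > 150, they cannot all fit.

No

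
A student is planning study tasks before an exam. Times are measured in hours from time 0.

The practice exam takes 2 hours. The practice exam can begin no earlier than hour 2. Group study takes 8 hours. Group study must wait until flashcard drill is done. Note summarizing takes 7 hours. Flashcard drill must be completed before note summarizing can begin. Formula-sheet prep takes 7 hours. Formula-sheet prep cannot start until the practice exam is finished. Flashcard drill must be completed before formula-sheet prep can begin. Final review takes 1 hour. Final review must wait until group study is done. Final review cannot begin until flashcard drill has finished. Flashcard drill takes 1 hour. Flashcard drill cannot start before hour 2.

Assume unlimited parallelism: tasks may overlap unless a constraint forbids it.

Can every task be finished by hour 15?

The practice exam waits on its own release at hour 2, so it starts at hour 2 and finishes at 2 + 2 = hour 4.
After its own release at hour 2, flashcard drill can start at hour 2 and finishes at hour 3.
For formula-sheet prep: the practice exam (finishes hour 4); flashcard drill (finishes hour 3). Taking the maximum gives a start of hour 4, and it finishes at 4 + 7 = hour 11.
Note summarizing waits on flashcard drill (finishes hour 3), so it starts at hour 3 and finishes at 3 + 7 = hour 10.
Group study waits on flashcard drill (finishes hour 3), so it starts at hour 3 and finishes at 3 + 8 = hour 11.
Final review cannot start until group study (finishes hour 11); flashcard drill (finishes hour 3). The controlling bound is hour 11, so final review finishes at 11 + 1 = hour 12.
Every task is finished by hour 12, which is no later than the deadline of 15, so the schedule is feasible.

Yes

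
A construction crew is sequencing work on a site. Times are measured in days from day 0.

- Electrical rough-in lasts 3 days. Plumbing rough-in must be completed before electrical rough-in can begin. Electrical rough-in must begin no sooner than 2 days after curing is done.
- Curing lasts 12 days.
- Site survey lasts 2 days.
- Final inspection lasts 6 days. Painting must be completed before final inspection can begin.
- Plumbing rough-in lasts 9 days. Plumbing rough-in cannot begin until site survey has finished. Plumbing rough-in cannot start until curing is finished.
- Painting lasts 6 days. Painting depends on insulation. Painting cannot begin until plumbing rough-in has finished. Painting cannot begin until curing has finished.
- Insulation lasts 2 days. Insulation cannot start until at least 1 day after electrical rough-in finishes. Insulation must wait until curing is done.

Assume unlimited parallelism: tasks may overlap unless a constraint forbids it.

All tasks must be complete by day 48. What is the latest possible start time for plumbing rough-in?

21

Final inspection has no dependents, so it just needs to finish by day 48. Starting by 48 − 6 = day 42 achieves that.
Since final inspection (must start by day 42) depends on it, painting must finish by day 42. Backing off its 6-day duration gives a latest start of day 36.
Insulation must finish before painting (must start by day 36). With a 2-day duration, insulation must start by 36 − 2 = day 34.
Since insulation (must start by day 34, minus 1-day gap → day 33) depends on it, electrical rough-in must finish by day 33. Backing off its 3-day duration gives a latest start of day 30.
Plumbing rough-in feeds electrical rough-in (must start by day 30); painting (must start by day 36). Taking the minimum, plumbing rough-in must finish by day 30 and start by 30 − 9 = day 21.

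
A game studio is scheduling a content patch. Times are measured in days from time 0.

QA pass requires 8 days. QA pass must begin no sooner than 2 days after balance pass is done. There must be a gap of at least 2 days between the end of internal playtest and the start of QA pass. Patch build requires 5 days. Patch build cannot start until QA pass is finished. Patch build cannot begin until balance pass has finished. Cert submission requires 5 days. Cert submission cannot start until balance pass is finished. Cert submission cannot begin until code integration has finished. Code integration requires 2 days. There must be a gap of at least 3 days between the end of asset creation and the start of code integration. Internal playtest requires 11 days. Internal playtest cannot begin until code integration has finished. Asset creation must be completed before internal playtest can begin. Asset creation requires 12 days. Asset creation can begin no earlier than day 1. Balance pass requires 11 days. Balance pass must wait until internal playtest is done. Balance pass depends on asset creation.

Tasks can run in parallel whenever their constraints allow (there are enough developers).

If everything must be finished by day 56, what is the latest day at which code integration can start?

Patch build must finish by day 56; it takes 5 days, so it must start by 56 − 5 = day 51.
QA pass feeds into patch build (must start by day 51); so QA pass must finish by day 51 and therefore start by day 43.
Cert submission has no dependents, so it just needs to finish by day 56. Starting by 56 − 5 = day 51 achieves that.
Balance pass must finish in time for QA pass (must start by day 43, minus 2-day gap → day 41); cert submission (must start by day 51); patch build (must start by day 51). The tightest is day 41, so balance pass must start by 41 − 11 = day 30.
Internal playtest has several dependents: balance pass (must start by day 30); QA pass (must start by day 43, minus 2-day gap → day 41). The earliest of those limits is day 30, so internal playtest must start by 30 − 11 = day 19.
Code integration feeds internal playtest (must start by day 19); cert submission (must start by day 51). Taking the minimum, code integration must finish by day 19 and start by 19 − 2 = day 17.

17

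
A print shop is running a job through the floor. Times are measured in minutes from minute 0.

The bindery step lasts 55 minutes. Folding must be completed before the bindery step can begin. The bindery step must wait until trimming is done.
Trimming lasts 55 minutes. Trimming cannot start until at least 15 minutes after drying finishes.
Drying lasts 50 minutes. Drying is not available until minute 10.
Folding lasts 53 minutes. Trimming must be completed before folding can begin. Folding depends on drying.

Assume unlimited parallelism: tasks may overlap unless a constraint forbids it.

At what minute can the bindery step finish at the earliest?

238

Drying cannot begin until its own release at minute 10. It runs from minute 10 to 10 + 50 = minute 60.
Trimming cannot begin until drying (finishes minute 60, plus 15-minute gap → minute 75). It runs from minute 75 to 75 + 55 = minute 130.
For folding: trimming (finishes minute 130); drying (finishes minute 60). Taking the maximum gives a start of minute 130, and it finishes at 130 + 53 = minute 183.
For the bindery step: folding (finishes minute 183); trimming (finishes minute 130). Taking the maximum gives a start of minute 183, and it finishes at 183 + 55 = minute 238.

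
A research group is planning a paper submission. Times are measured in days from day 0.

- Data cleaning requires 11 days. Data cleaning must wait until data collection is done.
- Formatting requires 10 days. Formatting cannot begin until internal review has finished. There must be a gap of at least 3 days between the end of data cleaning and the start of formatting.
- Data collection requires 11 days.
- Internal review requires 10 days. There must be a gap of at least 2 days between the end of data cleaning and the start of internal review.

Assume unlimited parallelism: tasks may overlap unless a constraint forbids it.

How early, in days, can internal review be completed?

Data collection can start immediately at day 0; it finishes at day 11.
After data collection (finishes day 11), data cleaning can start at day 11 and finishes at day 22.
Internal review waits on data cleaning (finishes day 22, plus 2-day gap → day 24), so it starts at day 24 and finishes at 24 + 10 = day 34.

34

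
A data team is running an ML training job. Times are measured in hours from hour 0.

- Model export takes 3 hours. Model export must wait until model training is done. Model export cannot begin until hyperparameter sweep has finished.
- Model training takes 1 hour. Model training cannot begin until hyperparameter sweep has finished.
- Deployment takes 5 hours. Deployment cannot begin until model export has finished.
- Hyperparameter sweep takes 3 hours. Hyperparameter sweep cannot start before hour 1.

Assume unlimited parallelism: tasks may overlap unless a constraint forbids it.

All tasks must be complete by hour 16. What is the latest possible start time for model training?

7

Nothing follows deployment; the deadline of hour 16 is its only limit. It must start by 16 − 5 = hour 11.
Since deployment (must start by hour 11) depends on it, model export must finish by hour 11. Backing off its 3-hour duration gives a latest start of hour 8.
Model training feeds into model export (must start by hour 8); so model training must finish by hour 8 and therefore start by hour 7.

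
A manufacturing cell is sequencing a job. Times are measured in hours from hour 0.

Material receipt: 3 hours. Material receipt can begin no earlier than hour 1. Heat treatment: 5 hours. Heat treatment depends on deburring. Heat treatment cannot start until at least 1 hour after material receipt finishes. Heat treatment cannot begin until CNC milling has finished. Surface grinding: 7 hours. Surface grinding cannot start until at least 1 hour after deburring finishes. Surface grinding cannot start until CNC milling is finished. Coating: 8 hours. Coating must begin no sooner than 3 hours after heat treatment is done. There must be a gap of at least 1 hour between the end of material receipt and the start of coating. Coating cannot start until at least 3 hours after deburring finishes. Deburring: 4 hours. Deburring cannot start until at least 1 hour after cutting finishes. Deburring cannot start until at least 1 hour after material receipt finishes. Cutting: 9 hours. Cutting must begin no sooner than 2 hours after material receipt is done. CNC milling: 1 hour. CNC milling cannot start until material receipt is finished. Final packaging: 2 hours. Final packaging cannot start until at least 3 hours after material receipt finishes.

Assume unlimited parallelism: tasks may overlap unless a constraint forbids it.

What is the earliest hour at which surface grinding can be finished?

After its own release at hour 1, material receipt can start at hour 1 and finishes at hour 4.
CNC milling waits on material receipt (finishes hour 4), so it starts at hour 4 and finishes at 4 + 1 = hour 5.
Cutting waits on material receipt (finishes hour 4, plus 2-hour gap → hour 6), so it starts at hour 6 and finishes at 6 + 9 = hour 15.
Deburring cannot start until cutting (finishes hour 15, plus 1-hour gap → hour 16); material receipt (finishes hour 4, plus 1-hour gap → hour 5). The controlling bound is hour 16, so deburring finishes at 16 + 4 = hour 20.
Surface grinding needs all of deburring (finishes hour 20, plus 1-hour gap → hour 21); CNC milling (finishes hour 5). That puts its earliest start at hour 21; it finishes at 21 + 7 = hour 28.

28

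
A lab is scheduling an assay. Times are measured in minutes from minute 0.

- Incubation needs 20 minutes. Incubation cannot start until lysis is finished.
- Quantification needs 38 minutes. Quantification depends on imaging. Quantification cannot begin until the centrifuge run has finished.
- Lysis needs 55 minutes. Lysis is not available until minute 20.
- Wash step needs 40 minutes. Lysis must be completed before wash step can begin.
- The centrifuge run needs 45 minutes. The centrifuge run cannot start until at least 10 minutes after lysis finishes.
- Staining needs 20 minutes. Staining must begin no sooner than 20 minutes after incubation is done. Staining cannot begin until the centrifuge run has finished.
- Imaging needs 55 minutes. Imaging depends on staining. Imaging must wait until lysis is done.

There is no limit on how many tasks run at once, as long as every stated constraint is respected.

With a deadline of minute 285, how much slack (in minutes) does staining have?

After its own release at minute 20, lysis can start at minute 20 and finishes at minute 75.
The centrifuge run waits on lysis (finishes minute 75, plus 10-minute gap → minute 85), so it starts at minute 85 and finishes at 85 + 45 = minute 130.
Incubation waits on lysis (finishes minute 75), so it starts at minute 75 and finishes at 75 + 20 = minute 95.
Staining needs all of incubation (finishes minute 95, plus 20-minute gap → minute 115); the centrifuge run (finishes minute 130). That puts its earliest start at minute 130; it finishes at 130 + 20 = minute 150.

Working backward from the deadline:
Nothing follows quantification; the deadline of minute 285 is its only limit. It must start by 285 − 38 = minute 247.
Imaging has to be done before quantification (must start by minute 247). That means finishing by minute 247, i.e. starting by 247 − 55 = minute 192.
Staining feeds into imaging (must start by minute 192); so staining must finish by minute 192 and therefore start by minute 172.
So staining can start as early as minute 130 and as late as minute 172, giving 172 − 130 = 42 minutes of slack.

42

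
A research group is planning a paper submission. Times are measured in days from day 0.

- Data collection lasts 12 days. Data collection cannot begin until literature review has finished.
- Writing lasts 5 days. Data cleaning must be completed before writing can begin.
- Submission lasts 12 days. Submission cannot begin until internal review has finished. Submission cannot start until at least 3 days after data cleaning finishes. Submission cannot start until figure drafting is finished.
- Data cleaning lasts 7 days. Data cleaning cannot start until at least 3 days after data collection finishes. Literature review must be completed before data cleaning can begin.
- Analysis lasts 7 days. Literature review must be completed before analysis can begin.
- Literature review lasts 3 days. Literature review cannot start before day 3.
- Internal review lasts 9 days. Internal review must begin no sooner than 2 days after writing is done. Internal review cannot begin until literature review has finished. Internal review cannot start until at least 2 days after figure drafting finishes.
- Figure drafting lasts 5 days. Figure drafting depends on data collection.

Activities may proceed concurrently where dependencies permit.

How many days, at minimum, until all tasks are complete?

56

Literature review waits on its own release at day 3, so it starts at day 3 and finishes at 3 + 3 = day 6.
After literature review (finishes day 6), analysis can start at day 6 and finishes at day 13.
Data collection waits on literature review (finishes day 6), so it starts at day 6 and finishes at 6 + 12 = day 18.
Figure drafting cannot begin until data collection (finishes day 18). It runs from day 18 to 18 + 5 = day 23.
Data cleaning needs all of data collection (finishes day 18, plus 3-day gap → day 21); literature review (finishes day 6). That puts its earliest start at day 21; it finishes at 21 + 7 = day 28.
Writing cannot begin until data cleaning (finishes day 28). It runs from day 28 to 28 + 5 = day 33.
Internal review cannot start until writing (finishes day 33, plus 2-day gap → day 35); literature review (finishes day 6); figure drafting (finishes day 23, plus 2-day gap → day 25). The controlling bound is day 35, so internal review finishes at 35 + 9 = day 44.
Submission cannot start until internal review (finishes day 44); data cleaning (finishes day 28, plus 3-day gap → day 31); figure drafting (finishes day 23). The controlling bound is day 44, so submission finishes at 44 + 12 = day 56.
All tasks are finished once the last one completes. Finish times: Literature review at 6, Data collection at 18, Data cleaning at 28, Analysis at 13, Figure drafting at 23, Writing at 33, Internal review at 44, Submission at 56. The latest is day 56.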